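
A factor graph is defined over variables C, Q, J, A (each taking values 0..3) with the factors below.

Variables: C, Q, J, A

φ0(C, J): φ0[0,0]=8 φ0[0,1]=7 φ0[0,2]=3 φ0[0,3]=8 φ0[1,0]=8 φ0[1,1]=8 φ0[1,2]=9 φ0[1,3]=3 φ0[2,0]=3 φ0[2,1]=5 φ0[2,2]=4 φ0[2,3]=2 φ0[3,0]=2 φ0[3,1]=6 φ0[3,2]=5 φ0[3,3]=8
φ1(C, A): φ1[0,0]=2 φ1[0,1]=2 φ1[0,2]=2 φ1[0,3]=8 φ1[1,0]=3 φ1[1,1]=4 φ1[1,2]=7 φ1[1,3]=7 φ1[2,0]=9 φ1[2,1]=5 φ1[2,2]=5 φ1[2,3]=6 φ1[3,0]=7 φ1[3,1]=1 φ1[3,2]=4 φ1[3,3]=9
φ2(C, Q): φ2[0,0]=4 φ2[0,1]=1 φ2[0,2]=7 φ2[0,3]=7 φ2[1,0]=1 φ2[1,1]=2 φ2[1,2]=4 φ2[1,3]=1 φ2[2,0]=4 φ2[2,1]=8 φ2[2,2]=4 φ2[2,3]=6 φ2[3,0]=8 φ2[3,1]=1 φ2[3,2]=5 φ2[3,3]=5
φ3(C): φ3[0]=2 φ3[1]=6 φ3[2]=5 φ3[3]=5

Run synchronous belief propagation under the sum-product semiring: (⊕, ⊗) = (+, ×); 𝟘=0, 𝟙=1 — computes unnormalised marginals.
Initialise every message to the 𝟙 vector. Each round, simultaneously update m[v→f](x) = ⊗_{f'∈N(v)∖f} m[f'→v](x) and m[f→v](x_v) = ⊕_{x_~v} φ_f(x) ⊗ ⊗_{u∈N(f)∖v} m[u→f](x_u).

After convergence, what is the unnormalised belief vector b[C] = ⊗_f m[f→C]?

b[C] = [13832, 28224, 38500, 41895]

init: all messages = 𝟙 over 4 values
r1 m[φ0→C] = [26, 28, 14, 21]
r1 m[φ0→J] = [21, 26, 21, 21]
r1 m[φ1→C] = [14, 21, 25, 21]
r1 m[φ1→A] = [21, 12, 18, 30]
r1 m[φ2→C] = [19, 8, 22, 19]
r1 m[φ2→Q] = [17, 12, 20, 19]
r1 m[φ3→C] = [2, 6, 5, 5]
r1 m[C→φ0] = [1, 1, 1, 1]
r1 m[C→φ1] = [1, 1, 1, 1]
r1 m[C→φ2] = [1, 1, 1, 1]
r1 m[C→φ3] = [1, 1, 1, 1]
r1 m[Q→φ2] = [1, 1, 1, 1]
r1 m[J→φ0] = [1, 1, 1, 1]
r1 m[A→φ1] = [1, 1, 1, 1]
r2 m[φ0→C] = [26, 28, 14, 21]
r2 m[φ0→J] = [21, 26, 21, 21]
r2 m[φ1→C] = [14, 21, 25, 21]
r2 m[φ1→A] = [21, 12, 18, 30]
r2 m[φ2→C] = [19, 8, 22, 19]
r2 m[φ2→Q] = [17, 12, 20, 19]
r2 m[φ3→C] = [2, 6, 5, 5]
r2 m[C→φ0] = [532, 1008, 2750, 1995]
r2 m[C→φ1] = [988, 1344, 1540, 1995]
r2 m[C→φ2] = [728, 3528, 1750, 2205]
r2 m[C→φ3] = [6916, 4704, 7700, 8379]
r2 m[Q→φ2] = [1, 1, 1, 1]
r2 m[J→φ0] = [1, 1, 1, 1]
r2 m[A→φ1] = [1, 1, 1, 1]
r3 m[φ0→C] = [26, 28, 14, 21]
r3 m[φ0→J] = [24560, 37508, 31643, 28740]
r3 m[φ1→C] = [14, 21, 25, 21]
r3 m[φ1→A] = [33833, 17047, 27064, 44507]
r3 m[φ2→C] = [19, 8, 22, 19]
r3 m[φ2→Q] = [31080, 23989, 37233, 30149]
r3 m[φ3→C] = [2, 6, 5, 5]
r3 m[C→φ0] = [532, 1008, 2750, 1995]
r3 m[C→φ1] = [988, 1344, 1540, 1995]
r3 m[C→φ2] = [728, 3528, 1750, 2205]
r3 m[C→φ3] = [6916, 4704, 7700, 8379]
r3 m[Q→φ2] = [1, 1, 1, 1]
r3 m[J→φ0] = [1, 1, 1, 1]
r3 m[A→φ1] = [1, 1, 1, 1]
r4 m[φ0→C] = [26, 28, 14, 21]
r4 m[φ0→J] = [24560, 37508, 31643, 28740]
r4 m[φ1→C] = [14, 21, 25, 21]
r4 m[φ1→A] = [33833, 17047, 27064, 44507]
r4 m[φ2→C] = [19, 8, 22, 19]
r4 m[φ2→Q] = [31080, 23989, 37233, 30149]
r4 m[φ3→C] = [2, 6, 5, 5]
r4 m[C→φ0] = [532, 1008, 2750, 1995]
r4 m[C→φ1] = [988, 1344, 1540, 1995]
r4 m[C→φ2] = [728, 3528, 1750, 2205]
r4 m[C→φ3] = [6916, 4704, 7700, 8379]
r4 m[Q→φ2] = [1, 1, 1, 1]
r4 m[J→φ0] = [1, 1, 1, 1]
r4 m[A→φ1] = [1, 1, 1, 1]
fixed point reached at round 4
b[C] = ⊗ incoming = [13832, 28224, 38500, 41895]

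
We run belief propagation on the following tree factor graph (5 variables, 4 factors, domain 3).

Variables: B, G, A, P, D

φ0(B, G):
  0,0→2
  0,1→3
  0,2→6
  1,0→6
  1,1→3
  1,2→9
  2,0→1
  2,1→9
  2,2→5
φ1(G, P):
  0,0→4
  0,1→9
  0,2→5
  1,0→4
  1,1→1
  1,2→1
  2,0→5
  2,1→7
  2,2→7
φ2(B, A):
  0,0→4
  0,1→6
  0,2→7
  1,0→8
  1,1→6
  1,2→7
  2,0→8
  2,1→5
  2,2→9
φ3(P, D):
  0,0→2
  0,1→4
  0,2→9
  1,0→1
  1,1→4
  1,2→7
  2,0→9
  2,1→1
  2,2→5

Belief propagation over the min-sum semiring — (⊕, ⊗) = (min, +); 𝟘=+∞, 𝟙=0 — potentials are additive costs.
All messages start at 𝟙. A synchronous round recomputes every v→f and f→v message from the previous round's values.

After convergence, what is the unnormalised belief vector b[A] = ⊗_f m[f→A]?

init: all messages = 𝟙 over 3 values
r1 m[φ0→B] = [2, 3, 1]
r1 m[φ0→G] = [1, 3, 5]
r1 m[φ1→G] = [4, 1, 5]
r1 m[φ1→P] = [4, 1, 1]
r1 m[φ2→B] = [4, 6, 5]
r1 m[φ2→A] = [4, 5, 7]
r1 m[φ3→P] = [2, 1, 1]
r1 m[φ3→D] = [1, 1, 5]
r1 m[B→φ0] = [0, 0, 0]
r1 m[B→φ2] = [0, 0, 0]
r1 m[G→φ0] = [0, 0, 0]
r1 m[G→φ1] = [0, 0, 0]
r1 m[A→φ2] = [0, 0, 0]
r1 m[P→φ1] = [0, 0, 0]
r1 m[P→φ3] = [0, 0, 0]
r1 m[D→φ3] = [0, 0, 0]
r2 m[φ0→B] = [2, 3, 1]
r2 m[φ0→G] = [1, 3, 5]
r2 m[φ1→G] = [4, 1, 5]
r2 m[φ1→P] = [4, 1, 1]
r2 m[φ2→B] = [4, 6, 5]
r2 m[φ2→A] = [4, 5, 7]
r2 m[φ3→P] = [2, 1, 1]
r2 m[φ3→D] = [1, 1, 5]
r2 m[B→φ0] = [4, 6, 5]
r2 m[B→φ2] = [2, 3, 1]
r2 m[G→φ0] = [4, 1, 5]
r2 m[G→φ1] = [1, 3, 5]
r2 m[A→φ2] = [0, 0, 0]
r2 m[P→φ1] = [2, 1, 1]
r2 m[P→φ3] = [4, 1, 1]
r2 m[D→φ3] = [0, 0, 0]
r3 m[φ0→B] = [4, 4, 5]
r3 m[φ0→G] = [6, 7, 10]
r3 m[φ1→G] = [6, 2, 7]
r3 m[φ1→P] = [5, 4, 4]
r3 m[φ2→B] = [4, 6, 5]
r3 m[φ2→A] = [6, 6, 9]
r3 m[φ3→P] = [2, 1, 1]
r3 m[φ3→D] = [2, 2, 6]
r3 m[B→φ0] = [4, 6, 5]
r3 m[B→φ2] = [2, 3, 1]
r3 m[G→φ0] = [4, 1, 5]
r3 m[G→φ1] = [1, 3, 5]
r3 m[A→φ2] = [0, 0, 0]
r3 m[P→φ1] = [2, 1, 1]
r3 m[P→φ3] = [4, 1, 1]
r3 m[D→φ3] = [0, 0, 0]
r4 m[φ0→B] = [4, 4, 5]
r4 m[φ0→G] = [6, 7, 10]
r4 m[φ1→G] = [6, 2, 7]
r4 m[φ1→P] = [5, 4, 4]
r4 m[φ2→B] = [4, 6, 5]
r4 m[φ2→A] = [6, 6, 9]
r4 m[φ3→P] = [2, 1, 1]
r4 m[φ3→D] = [2, 2, 6]
r4 m[B→φ0] = [4, 6, 5]
r4 m[B→φ2] = [4, 4, 5]
r4 m[G→φ0] = [6, 2, 7]
r4 m[G→φ1] = [6, 7, 10]
r4 m[A→φ2] = [0, 0, 0]
r4 m[P→φ1] = [2, 1, 1]
r4 m[P→φ3] = [5, 4, 4]
r4 m[D→φ3] = [0, 0, 0]
r5 m[φ0→B] = [5, 5, 7]
r5 m[φ0→G] = [6, 7, 10]
r5 m[φ1→G] = [6, 2, 7]
r5 m[φ1→P] = [10, 8, 8]
r5 m[φ2→B] = [4, 6, 5]
r5 m[φ2→A] = [8, 10, 11]
r5 m[φ3→P] = [2, 1, 1]
r5 m[φ3→D] = [5, 5, 9]
r5 m[B→φ0] = [4, 6, 5]
r5 m[B→φ2] = [4, 4, 5]
r5 m[G→φ0] = [6, 2, 7]
r5 m[G→φ1] = [6, 7, 10]
r5 m[A→φ2] = [0, 0, 0]
r5 m[P→φ1] = [2, 1, 1]
r5 m[P→φ3] = [5, 4, 4]
r5 m[D→φ3] = [0, 0, 0]
r6 m[φ0→B] = [5, 5, 7]
r6 m[φ0→G] = [6, 7, 10]
r6 m[φ1→G] = [6, 2, 7]
r6 m[φ1→P] = [10, 8, 8]
r6 m[φ2→B] = [4, 6, 5]
r6 m[φ2→A] = [8, 10, 11]
r6 m[φ3→P] = [2, 1, 1]
r6 m[φ3→D] = [5, 5, 9]
r6 m[B→φ0] = [4, 6, 5]
r6 m[B→φ2] = [5, 5, 7]
r6 m[G→φ0] = [6, 2, 7]
r6 m[G→φ1] = [6, 7, 10]
r6 m[A→φ2] = [0, 0, 0]
r6 m[P→φ1] = [2, 1, 1]
r6 m[P→φ3] = [10, 8, 8]
r6 m[D→φ3] = [0, 0, 0]
r7 m[φ0→B] = [5, 5, 7]
r7 m[φ0→G] = [6, 7, 10]
r7 m[φ1→G] = [6, 2, 7]
r7 m[φ1→P] = [10, 8, 8]
r7 m[φ2→B] = [4, 6, 5]
r7 m[φ2→A] = [9, 11, 12]
r7 m[φ3→P] = [2, 1, 1]
r7 m[φ3→D] = [9, 9, 13]
r7 m[B→φ0] = [4, 6, 5]
r7 m[B→φ2] = [5, 5, 7]
r7 m[G→φ0] = [6, 2, 7]
r7 m[G→φ1] = [6, 7, 10]
r7 m[A→φ2] = [0, 0, 0]
r7 m[P→φ1] = [2, 1, 1]
r7 m[P→φ3] = [10, 8, 8]
r7 m[D→φ3] = [0, 0, 0]
r8 m[φ0→B] = [5, 5, 7]
r8 m[φ0→G] = [6, 7, 10]
r8 m[φ1→G] = [6, 2, 7]
r8 m[φ1→P] = [10, 8, 8]
r8 m[φ2→B] = [4, 6, 5]
r8 m[φ2→A] = [9, 11, 12]
r8 m[φ3→P] = [2, 1, 1]
r8 m[φ3→D] = [9, 9, 13]
r8 m[B→φ0] = [4, 6, 5]
r8 m[B→φ2] = [5, 5, 7]
r8 m[G→φ0] = [6, 2, 7]
r8 m[G→φ1] = [6, 7, 10]
r8 m[A→φ2] = [0, 0, 0]
r8 m[P→φ1] = [2, 1, 1]
r8 m[P→φ3] = [10, 8, 8]
r8 m[D→φ3] = [0, 0, 0]
fixed point reached at round 8
b[A] = ⊗ incoming = [9, 11, 12]

b[A] = [9, 11, 12]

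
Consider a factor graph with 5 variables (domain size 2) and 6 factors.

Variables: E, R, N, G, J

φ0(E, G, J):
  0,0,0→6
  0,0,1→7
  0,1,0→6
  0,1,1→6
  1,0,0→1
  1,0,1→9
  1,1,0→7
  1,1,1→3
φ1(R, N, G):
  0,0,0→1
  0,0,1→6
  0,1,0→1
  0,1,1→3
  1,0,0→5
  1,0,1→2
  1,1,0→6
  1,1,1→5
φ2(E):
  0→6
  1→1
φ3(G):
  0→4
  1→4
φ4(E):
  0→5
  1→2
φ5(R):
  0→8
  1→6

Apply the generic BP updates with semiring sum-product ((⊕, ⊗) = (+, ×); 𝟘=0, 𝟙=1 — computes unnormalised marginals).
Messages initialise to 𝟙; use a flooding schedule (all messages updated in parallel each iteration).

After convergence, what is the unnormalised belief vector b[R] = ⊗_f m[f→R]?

init: all messages = 𝟙 over 2 values
r1 m[φ0→E] = [25, 20]
r1 m[φ0→G] = [23, 22]
r1 m[φ0→J] = [20, 25]
r1 m[φ1→R] = [11, 18]
r1 m[φ1→N] = [14, 15]
r1 m[φ1→G] = [13, 16]
r1 m[φ2→E] = [6, 1]
r1 m[φ3→G] = [4, 4]
r1 m[φ4→E] = [5, 2]
r1 m[φ5→R] = [8, 6]
r1 m[E→φ0] = [1, 1]
r1 m[E→φ2] = [1, 1]
r1 m[E→φ4] = [1, 1]
r1 m[R→φ1] = [1, 1]
r1 m[R→φ5] = [1, 1]
r1 m[N→φ1] = [1, 1]
r1 m[G→φ0] = [1, 1]
r1 m[G→φ1] = [1, 1]
r1 m[G→φ3] = [1, 1]
r1 m[J→φ0] = [1, 1]
r2 m[φ0→E] = [25, 20]
r2 m[φ0→G] = [23, 22]
r2 m[φ0→J] = [20, 25]
r2 m[φ1→R] = [11, 18]
r2 m[φ1→N] = [14, 15]
r2 m[φ1→G] = [13, 16]
r2 m[φ2→E] = [6, 1]
r2 m[φ3→G] = [4, 4]
r2 m[φ4→E] = [5, 2]
r2 m[φ5→R] = [8, 6]
r2 m[E→φ0] = [30, 2]
r2 m[E→φ2] = [125, 40]
r2 m[E→φ4] = [150, 20]
r2 m[R→φ1] = [8, 6]
r2 m[R→φ5] = [11, 18]
r2 m[N→φ1] = [1, 1]
r2 m[G→φ0] = [52, 64]
r2 m[G→φ1] = [92, 88]
r2 m[G→φ3] = [299, 352]
r2 m[J→φ0] = [1, 1]
r3 m[φ0→E] = [1444, 1160]
r3 m[φ0→G] = [410, 380]
r3 m[φ0→J] = [21880, 23760]
r3 m[φ1→R] = [976, 1628]
r3 m[φ1→N] = [8776, 8800]
r3 m[φ1→G] = [82, 114]
r3 m[φ2→E] = [6, 1]
r3 m[φ3→G] = [4, 4]
r3 m[φ4→E] = [5, 2]
r3 m[φ5→R] = [8, 6]
r3 m[E→φ0] = [30, 2]
r3 m[E→φ2] = [125, 40]
r3 m[E→φ4] = [150, 20]
r3 m[R→φ1] = [8, 6]
r3 m[R→φ5] = [11, 18]
r3 m[N→φ1] = [1, 1]
r3 m[G→φ0] = [52, 64]
r3 m[G→φ1] = [92, 88]
r3 m[G→φ3] = [299, 352]
r3 m[J→φ0] = [1, 1]
r4 m[φ0→E] = [1444, 1160]
r4 m[φ0→G] = [410, 380]
r4 m[φ0→J] = [21880, 23760]
r4 m[φ1→R] = [976, 1628]
r4 m[φ1→N] = [8776, 8800]
r4 m[φ1→G] = [82, 114]
r4 m[φ2→E] = [6, 1]
r4 m[φ3→G] = [4, 4]
r4 m[φ4→E] = [5, 2]
r4 m[φ5→R] = [8, 6]
r4 m[E→φ0] = [30, 2]
r4 m[E→φ2] = [7220, 2320]
r4 m[E→φ4] = [8664, 1160]
r4 m[R→φ1] = [8, 6]
r4 m[R→φ5] = [976, 1628]
r4 m[N→φ1] = [1, 1]
r4 m[G→φ0] = [328, 456]
r4 m[G→φ1] = [1640, 1520]
r4 m[G→φ3] = [33620, 43320]
r4 m[J→φ0] = [1, 1]
r5 m[φ0→E] = [9736, 7840]
r5 m[φ0→G] = [410, 380]
r5 m[φ0→J] = [148160, 159600]
r5 m[φ1→R] = [16960, 28680]
r5 m[φ1→N] = [153520, 154240]
r5 m[φ1→G] = [82, 114]
r5 m[φ2→E] = [6, 1]
r5 m[φ3→G] = [4, 4]
r5 m[φ4→E] = [5, 2]
r5 m[φ5→R] = [8, 6]
r5 m[E→φ0] = [30, 2]
r5 m[E→φ2] = [7220, 2320]
r5 m[E→φ4] = [8664, 1160]
r5 m[R→φ1] = [8, 6]
r5 m[R→φ5] = [976, 1628]
r5 m[N→φ1] = [1, 1]
r5 m[G→φ0] = [328, 456]
r5 m[G→φ1] = [1640, 1520]
r5 m[G→φ3] = [33620, 43320]
r5 m[J→φ0] = [1, 1]
r6 m[φ0→E] = [9736, 7840]
r6 m[φ0→G] = [410, 380]
r6 m[φ0→J] = [148160, 159600]
r6 m[φ1→R] = [16960, 28680]
r6 m[φ1→N] = [153520, 154240]
r6 m[φ1→G] = [82, 114]
r6 m[φ2→E] = [6, 1]
r6 m[φ3→G] = [4, 4]
r6 m[φ4→E] = [5, 2]
r6 m[φ5→R] = [8, 6]
r6 m[E→φ0] = [30, 2]
r6 m[E→φ2] = [48680, 15680]
r6 m[E→φ4] = [58416, 7840]
r6 m[R→φ1] = [8, 6]
r6 m[R→φ5] = [16960, 28680]
r6 m[N→φ1] = [1, 1]
r6 m[G→φ0] = [328, 456]
r6 m[G→φ1] = [1640, 1520]
r6 m[G→φ3] = [33620, 43320]
r6 m[J→φ0] = [1, 1]
r7 m[φ0→E] = [9736, 7840]
r7 m[φ0→G] = [410, 380]
r7 m[φ0→J] = [148160, 159600]
r7 m[φ1→R] = [16960, 28680]
r7 m[φ1→N] = [153520, 154240]
r7 m[φ1→G] = [82, 114]
r7 m[φ2→E] = [6, 1]
r7 m[φ3→G] = [4, 4]
r7 m[φ4→E] = [5, 2]
r7 m[φ5→R] = [8, 6]
r7 m[E→φ0] = [30, 2]
r7 m[E→φ2] = [48680, 15680]
r7 m[E→φ4] = [58416, 7840]
r7 m[R→φ1] = [8, 6]
r7 m[R→φ5] = [16960, 28680]
r7 m[N→φ1] = [1, 1]
r7 m[G→φ0] = [328, 456]
r7 m[G→φ1] = [1640, 1520]
r7 m[G→φ3] = [33620, 43320]
r7 m[J→φ0] = [1, 1]
fixed point reached at round 7
b[R] = ⊗ incoming = [135680, 172080]

b[R] = [135680, 172080]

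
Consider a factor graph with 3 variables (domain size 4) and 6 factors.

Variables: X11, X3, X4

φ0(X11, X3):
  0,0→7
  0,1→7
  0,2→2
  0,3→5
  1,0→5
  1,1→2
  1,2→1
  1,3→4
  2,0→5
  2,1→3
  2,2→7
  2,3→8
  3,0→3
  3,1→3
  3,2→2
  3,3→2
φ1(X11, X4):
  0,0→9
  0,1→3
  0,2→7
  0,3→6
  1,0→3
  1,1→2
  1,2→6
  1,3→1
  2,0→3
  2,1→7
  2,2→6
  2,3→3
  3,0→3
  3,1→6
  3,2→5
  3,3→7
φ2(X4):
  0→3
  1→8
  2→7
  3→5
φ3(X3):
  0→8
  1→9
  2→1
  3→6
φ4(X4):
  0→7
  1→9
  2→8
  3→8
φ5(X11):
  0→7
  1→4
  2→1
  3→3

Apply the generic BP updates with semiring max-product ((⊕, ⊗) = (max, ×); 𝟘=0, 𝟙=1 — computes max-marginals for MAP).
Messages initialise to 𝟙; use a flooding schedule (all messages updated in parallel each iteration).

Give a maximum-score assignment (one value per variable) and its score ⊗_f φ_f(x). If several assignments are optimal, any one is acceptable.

init: all messages = 𝟙 over 4 values
r1 m[φ0→X11] = [7, 5, 8, 3]
r1 m[φ0→X3] = [7, 7, 7, 8]
r1 m[φ1→X11] = [9, 6, 7, 7]
r1 m[φ1→X4] = [9, 7, 7, 7]
r1 m[φ2→X4] = [3, 8, 7, 5]
r1 m[φ3→X3] = [8, 9, 1, 6]
r1 m[φ4→X4] = [7, 9, 8, 8]
r1 m[φ5→X11] = [7, 4, 1, 3]
r1 m[X11→φ0] = [1, 1, 1, 1]
r1 m[X11→φ1] = [1, 1, 1, 1]
r1 m[X11→φ5] = [1, 1, 1, 1]
r1 m[X3→φ0] = [1, 1, 1, 1]
r1 m[X3→φ3] = [1, 1, 1, 1]
r1 m[X4→φ1] = [1, 1, 1, 1]
r1 m[X4→φ2] = [1, 1, 1, 1]
r1 m[X4→φ4] = [1, 1, 1, 1]
r2 m[φ0→X11] = [7, 5, 8, 3]
r2 m[φ0→X3] = [7, 7, 7, 8]
r2 m[φ1→X11] = [9, 6, 7, 7]
r2 m[φ1→X4] = [9, 7, 7, 7]
r2 m[φ2→X4] = [3, 8, 7, 5]
r2 m[φ3→X3] = [8, 9, 1, 6]
r2 m[φ4→X4] = [7, 9, 8, 8]
r2 m[φ5→X11] = [7, 4, 1, 3]
r2 m[X11→φ0] = [63, 24, 7, 21]
r2 m[X11→φ1] = [49, 20, 8, 9]
r2 m[X11→φ5] = [63, 30, 56, 21]
r2 m[X3→φ0] = [8, 9, 1, 6]
r2 m[X3→φ3] = [7, 7, 7, 8]
r2 m[X4→φ1] = [21, 72, 56, 40]
r2 m[X4→φ2] = [63, 63, 56, 56]
r2 m[X4→φ4] = [27, 56, 49, 35]
r3 m[φ0→X11] = [63, 40, 48, 27]
r3 m[φ0→X3] = [441, 441, 126, 315]
r3 m[φ1→X11] = [392, 336, 504, 432]
r3 m[φ1→X4] = [441, 147, 343, 294]
r3 m[φ2→X4] = [3, 8, 7, 5]
r3 m[φ3→X3] = [8, 9, 1, 6]
r3 m[φ4→X4] = [7, 9, 8, 8]
r3 m[φ5→X11] = [7, 4, 1, 3]
r3 m[X11→φ0] = [63, 24, 7, 21]
r3 m[X11→φ1] = [49, 20, 8, 9]
r3 m[X11→φ5] = [63, 30, 56, 21]
r3 m[X3→φ0] = [8, 9, 1, 6]
r3 m[X3→φ3] = [7, 7, 7, 8]
r3 m[X4→φ1] = [21, 72, 56, 40]
r3 m[X4→φ2] = [63, 63, 56, 56]
r3 m[X4→φ4] = [27, 56, 49, 35]
r4 m[φ0→X11] = [63, 40, 48, 27]
r4 m[φ0→X3] = [441, 441, 126, 315]
r4 m[φ1→X11] = [392, 336, 504, 432]
r4 m[φ1→X4] = [441, 147, 343, 294]
r4 m[φ2→X4] = [3, 8, 7, 5]
r4 m[φ3→X3] = [8, 9, 1, 6]
r4 m[φ4→X4] = [7, 9, 8, 8]
r4 m[φ5→X11] = [7, 4, 1, 3]
r4 m[X11→φ0] = [2744, 1344, 504, 1296]
r4 m[X11→φ1] = [441, 160, 48, 81]
r4 m[X11→φ5] = [24696, 13440, 24192, 11664]
r4 m[X3→φ0] = [8, 9, 1, 6]
r4 m[X3→φ3] = [441, 441, 126, 315]
r4 m[X4→φ1] = [21, 72, 56, 40]
r4 m[X4→φ2] = [3087, 1323, 2744, 2352]
r4 m[X4→φ4] = [1323, 1176, 2401, 1470]
r5 m[φ0→X11] = [63, 40, 48, 27]
r5 m[φ0→X3] = [19208, 19208, 5488, 13720]
r5 m[φ1→X11] = [392, 336, 504, 432]
r5 m[φ1→X4] = [3969, 1323, 3087, 2646]
r5 m[φ2→X4] = [3, 8, 7, 5]
r5 m[φ3→X3] = [8, 9, 1, 6]
r5 m[φ4→X4] = [7, 9, 8, 8]
r5 m[φ5→X11] = [7, 4, 1, 3]
r5 m[X11→φ0] = [2744, 1344, 504, 1296]
r5 m[X11→φ1] = [441, 160, 48, 81]
r5 m[X11→φ5] = [24696, 13440, 24192, 11664]
r5 m[X3→φ0] = [8, 9, 1, 6]
r5 m[X3→φ3] = [441, 441, 126, 315]
r5 m[X4→φ1] = [21, 72, 56, 40]
r5 m[X4→φ2] = [3087, 1323, 2744, 2352]
r5 m[X4→φ4] = [1323, 1176, 2401, 1470]
r6 m[φ0→X11] = [63, 40, 48, 27]
r6 m[φ0→X3] = [19208, 19208, 5488, 13720]
r6 m[φ1→X11] = [392, 336, 504, 432]
r6 m[φ1→X4] = [3969, 1323, 3087, 2646]
r6 m[φ2→X4] = [3, 8, 7, 5]
r6 m[φ3→X3] = [8, 9, 1, 6]
r6 m[φ4→X4] = [7, 9, 8, 8]
r6 m[φ5→X11] = [7, 4, 1, 3]
r6 m[X11→φ0] = [2744, 1344, 504, 1296]
r6 m[X11→φ1] = [441, 160, 48, 81]
r6 m[X11→φ5] = [24696, 13440, 24192, 11664]
r6 m[X3→φ0] = [8, 9, 1, 6]
r6 m[X3→φ3] = [19208, 19208, 5488, 13720]
r6 m[X4→φ1] = [21, 72, 56, 40]
r6 m[X4→φ2] = [27783, 11907, 24696, 21168]
r6 m[X4→φ4] = [11907, 10584, 21609, 13230]
r7 m[φ0→X11] = [63, 40, 48, 27]
r7 m[φ0→X3] = [19208, 19208, 5488, 13720]
r7 m[φ1→X11] = [392, 336, 504, 432]
r7 m[φ1→X4] = [3969, 1323, 3087, 2646]
r7 m[φ2→X4] = [3, 8, 7, 5]
r7 m[φ3→X3] = [8, 9, 1, 6]
r7 m[φ4→X4] = [7, 9, 8, 8]
r7 m[φ5→X11] = [7, 4, 1, 3]
r7 m[X11→φ0] = [2744, 1344, 504, 1296]
r7 m[X11→φ1] = [441, 160, 48, 81]
r7 m[X11→φ5] = [24696, 13440, 24192, 11664]
r7 m[X3→φ0] = [8, 9, 1, 6]
r7 m[X3→φ3] = [19208, 19208, 5488, 13720]
r7 m[X4→φ1] = [21, 72, 56, 40]
r7 m[X4→φ2] = [27783, 11907, 24696, 21168]
r7 m[X4→φ4] = [11907, 10584, 21609, 13230]
fixed point reached at round 7
traceback from X11: (X11=0, X3=1, X4=2), score=172872

assignment: (X11=0, X3=1, X4=2); score = 172872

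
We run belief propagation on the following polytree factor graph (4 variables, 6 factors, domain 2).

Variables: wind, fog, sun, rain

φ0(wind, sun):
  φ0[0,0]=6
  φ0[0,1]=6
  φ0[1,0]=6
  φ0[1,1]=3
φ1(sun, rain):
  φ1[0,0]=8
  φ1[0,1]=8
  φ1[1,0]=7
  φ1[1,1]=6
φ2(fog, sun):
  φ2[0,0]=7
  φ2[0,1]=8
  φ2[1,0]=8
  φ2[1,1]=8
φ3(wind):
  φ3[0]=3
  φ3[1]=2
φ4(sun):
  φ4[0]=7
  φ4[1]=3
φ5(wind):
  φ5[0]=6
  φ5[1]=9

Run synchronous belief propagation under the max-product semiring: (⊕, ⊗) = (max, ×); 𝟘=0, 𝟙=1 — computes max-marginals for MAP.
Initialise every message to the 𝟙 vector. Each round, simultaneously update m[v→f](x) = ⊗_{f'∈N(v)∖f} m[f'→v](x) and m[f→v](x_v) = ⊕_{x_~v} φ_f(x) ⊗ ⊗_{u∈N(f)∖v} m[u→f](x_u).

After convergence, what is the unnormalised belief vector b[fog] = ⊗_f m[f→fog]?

b[fog] = [42336, 48384]

init: all messages = 𝟙 over 2 values
r1 m[φ0→wind] = [6, 6]
r1 m[φ0→sun] = [6, 6]
r1 m[φ1→sun] = [8, 7]
r1 m[φ1→rain] = [8, 8]
r1 m[φ2→fog] = [8, 8]
r1 m[φ2→sun] = [8, 8]
r1 m[φ3→wind] = [3, 2]
r1 m[φ4→sun] = [7, 3]
r1 m[φ5→wind] = [6, 9]
r1 m[wind→φ0] = [1, 1]
r1 m[wind→φ3] = [1, 1]
r1 m[wind→φ5] = [1, 1]
r1 m[fog→φ2] = [1, 1]
r1 m[sun→φ0] = [1, 1]
r1 m[sun→φ1] = [1, 1]
r1 m[sun→φ2] = [1, 1]
r1 m[sun→φ4] = [1, 1]
r1 m[rain→φ1] = [1, 1]
r2 m[φ0→wind] = [6, 6]
r2 m[φ0→sun] = [6, 6]
r2 m[φ1→sun] = [8, 7]
r2 m[φ1→rain] = [8, 8]
r2 m[φ2→fog] = [8, 8]
r2 m[φ2→sun] = [8, 8]
r2 m[φ3→wind] = [3, 2]
r2 m[φ4→sun] = [7, 3]
r2 m[φ5→wind] = [6, 9]
r2 m[wind→φ0] = [18, 18]
r2 m[wind→φ3] = [36, 54]
r2 m[wind→φ5] = [18, 12]
r2 m[fog→φ2] = [1, 1]
r2 m[sun→φ0] = [448, 168]
r2 m[sun→φ1] = [336, 144]
r2 m[sun→φ2] = [336, 126]
r2 m[sun→φ4] = [384, 336]
r2 m[rain→φ1] = [1, 1]
r3 m[φ0→wind] = [2688, 2688]
r3 m[φ0→sun] = [108, 108]
r3 m[φ1→sun] = [8, 7]
r3 m[φ1→rain] = [2688, 2688]
r3 m[φ2→fog] = [2352, 2688]
r3 m[φ2→sun] = [8, 8]
r3 m[φ3→wind] = [3, 2]
r3 m[φ4→sun] = [7, 3]
r3 m[φ5→wind] = [6, 9]
r3 m[wind→φ0] = [18, 18]
r3 m[wind→φ3] = [36, 54]
r3 m[wind→φ5] = [18, 12]
r3 m[fog→φ2] = [1, 1]
r3 m[sun→φ0] = [448, 168]
r3 m[sun→φ1] = [336, 144]
r3 m[sun→φ2] = [336, 126]
r3 m[sun→φ4] = [384, 336]
r3 m[rain→φ1] = [1, 1]
r4 m[φ0→wind] = [2688, 2688]
r4 m[φ0→sun] = [108, 108]
r4 m[φ1→sun] = [8, 7]
r4 m[φ1→rain] = [2688, 2688]
r4 m[φ2→fog] = [2352, 2688]
r4 m[φ2→sun] = [8, 8]
r4 m[φ3→wind] = [3, 2]
r4 m[φ4→sun] = [7, 3]
r4 m[φ5→wind] = [6, 9]
r4 m[wind→φ0] = [18, 18]
r4 m[wind→φ3] = [16128, 24192]
r4 m[wind→φ5] = [8064, 5376]
r4 m[fog→φ2] = [1, 1]
r4 m[sun→φ0] = [448, 168]
r4 m[sun→φ1] = [6048, 2592]
r4 m[sun→φ2] = [6048, 2268]
r4 m[sun→φ4] = [6912, 6048]
r4 m[rain→φ1] = [1, 1]
r5 m[φ0→wind] = [2688, 2688]
r5 m[φ0→sun] = [108, 108]
r5 m[φ1→sun] = [8, 7]
r5 m[φ1→rain] = [48384, 48384]
r5 m[φ2→fog] = [42336, 48384]
r5 m[φ2→sun] = [8, 8]
r5 m[φ3→wind] = [3, 2]
r5 m[φ4→sun] = [7, 3]
r5 m[φ5→wind] = [6, 9]
r5 m[wind→φ0] = [18, 18]
r5 m[wind→φ3] = [16128, 24192]
r5 m[wind→φ5] = [8064, 5376]
r5 m[fog→φ2] = [1, 1]
r5 m[sun→φ0] = [448, 168]
r5 m[sun→φ1] = [6048, 2592]
r5 m[sun→φ2] = [6048, 2268]
r5 m[sun→φ4] = [6912, 6048]
r5 m[rain→φ1] = [1, 1]
r6 m[φ0→wind] = [2688, 2688]
r6 m[φ0→sun] = [108, 108]
r6 m[φ1→sun] = [8, 7]
r6 m[φ1→rain] = [48384, 48384]
r6 m[φ2→fog] = [42336, 48384]
r6 m[φ2→sun] = [8, 8]
r6 m[φ3→wind] = [3, 2]
r6 m[φ4→sun] = [7, 3]
r6 m[φ5→wind] = [6, 9]
r6 m[wind→φ0] = [18, 18]
r6 m[wind→φ3] = [16128, 24192]
r6 m[wind→φ5] = [8064, 5376]
r6 m[fog→φ2] = [1, 1]
r6 m[sun→φ0] = [448, 168]
r6 m[sun→φ1] = [6048, 2592]
r6 m[sun→φ2] = [6048, 2268]
r6 m[sun→φ4] = [6912, 6048]
r6 m[rain→φ1] = [1, 1]
fixed point reached at round 6
b[fog] = ⊗ incoming = [42336, 48384]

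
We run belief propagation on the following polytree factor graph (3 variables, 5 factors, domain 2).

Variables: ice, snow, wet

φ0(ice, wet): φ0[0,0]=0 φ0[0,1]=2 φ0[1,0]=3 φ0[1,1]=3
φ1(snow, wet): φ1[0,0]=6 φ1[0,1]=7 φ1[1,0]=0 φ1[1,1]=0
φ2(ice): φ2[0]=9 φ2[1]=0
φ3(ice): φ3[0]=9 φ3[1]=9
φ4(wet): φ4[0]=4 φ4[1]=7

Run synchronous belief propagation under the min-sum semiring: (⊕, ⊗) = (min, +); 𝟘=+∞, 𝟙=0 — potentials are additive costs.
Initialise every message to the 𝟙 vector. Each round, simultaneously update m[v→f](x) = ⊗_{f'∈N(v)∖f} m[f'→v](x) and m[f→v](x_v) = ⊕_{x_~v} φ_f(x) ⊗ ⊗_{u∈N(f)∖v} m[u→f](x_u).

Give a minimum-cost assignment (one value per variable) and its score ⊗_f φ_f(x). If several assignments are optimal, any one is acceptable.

assignment: (ice=1, snow=1, wet=0); score = 16

init: all messages = 𝟙 over 2 values
r1 m[φ0→ice] = [0, 3]
r1 m[φ0→wet] = [0, 2]
r1 m[φ1→snow] = [6, 0]
r1 m[φ1→wet] = [0, 0]
r1 m[φ2→ice] = [9, 0]
r1 m[φ3→ice] = [9, 9]
r1 m[φ4→wet] = [4, 7]
r1 m[ice→φ0] = [0, 0]
r1 m[ice→φ2] = [0, 0]
r1 m[ice→φ3] = [0, 0]
r1 m[snow→φ1] = [0, 0]
r1 m[wet→φ0] = [0, 0]
r1 m[wet→φ1] = [0, 0]
r1 m[wet→φ4] = [0, 0]
r2 m[φ0→ice] = [0, 3]
r2 m[φ0→wet] = [0, 2]
r2 m[φ1→snow] = [6, 0]
r2 m[φ1→wet] = [0, 0]
r2 m[φ2→ice] = [9, 0]
r2 m[φ3→ice] = [9, 9]
r2 m[φ4→wet] = [4, 7]
r2 m[ice→φ0] = [18, 9]
r2 m[ice→φ2] = [9, 12]
r2 m[ice→φ3] = [9, 3]
r2 m[snow→φ1] = [0, 0]
r2 m[wet→φ0] = [4, 7]
r2 m[wet→φ1] = [4, 9]
r2 m[wet→φ4] = [0, 2]
r3 m[φ0→ice] = [4, 7]
r3 m[φ0→wet] = [12, 12]
r3 m[φ1→snow] = [10, 4]
r3 m[φ1→wet] = [0, 0]
r3 m[φ2→ice] = [9, 0]
r3 m[φ3→ice] = [9, 9]
r3 m[φ4→wet] = [4, 7]
r3 m[ice→φ0] = [18, 9]
r3 m[ice→φ2] = [9, 12]
r3 m[ice→φ3] = [9, 3]
r3 m[snow→φ1] = [0, 0]
r3 m[wet→φ0] = [4, 7]
r3 m[wet→φ1] = [4, 9]
r3 m[wet→φ4] = [0, 2]
r4 m[φ0→ice] = [4, 7]
r4 m[φ0→wet] = [12, 12]
r4 m[φ1→snow] = [10, 4]
r4 m[φ1→wet] = [0, 0]
r4 m[φ2→ice] = [9, 0]
r4 m[φ3→ice] = [9, 9]
r4 m[φ4→wet] = [4, 7]
r4 m[ice→φ0] = [18, 9]
r4 m[ice→φ2] = [13, 16]
r4 m[ice→φ3] = [13, 7]
r4 m[snow→φ1] = [0, 0]
r4 m[wet→φ0] = [4, 7]
r4 m[wet→φ1] = [16, 19]
r4 m[wet→φ4] = [12, 12]
r5 m[φ0→ice] = [4, 7]
r5 m[φ0→wet] = [12, 12]
r5 m[φ1→snow] = [22, 16]
r5 m[φ1→wet] = [0, 0]
r5 m[φ2→ice] = [9, 0]
r5 m[φ3→ice] = [9, 9]
r5 m[φ4→wet] = [4, 7]
r5 m[ice→φ0] = [18, 9]
r5 m[ice→φ2] = [13, 16]
r5 m[ice→φ3] = [13, 7]
r5 m[snow→φ1] = [0, 0]
r5 m[wet→φ0] = [4, 7]
r5 m[wet→φ1] = [16, 19]
r5 m[wet→φ4] = [12, 12]
r6 m[φ0→ice] = [4, 7]
r6 m[φ0→wet] = [12, 12]
r6 m[φ1→snow] = [22, 16]
r6 m[φ1→wet] = [0, 0]
r6 m[φ2→ice] = [9, 0]
r6 m[φ3→ice] = [9, 9]
r6 m[φ4→wet] = [4, 7]
r6 m[ice→φ0] = [18, 9]
r6 m[ice→φ2] = [13, 16]
r6 m[ice→φ3] = [13, 7]
r6 m[snow→φ1] = [0, 0]
r6 m[wet→φ0] = [4, 7]
r6 m[wet→φ1] = [16, 19]
r6 m[wet→φ4] = [12, 12]
fixed point reached at round 6
traceback from ice: (ice=1, snow=1, wet=0), score=16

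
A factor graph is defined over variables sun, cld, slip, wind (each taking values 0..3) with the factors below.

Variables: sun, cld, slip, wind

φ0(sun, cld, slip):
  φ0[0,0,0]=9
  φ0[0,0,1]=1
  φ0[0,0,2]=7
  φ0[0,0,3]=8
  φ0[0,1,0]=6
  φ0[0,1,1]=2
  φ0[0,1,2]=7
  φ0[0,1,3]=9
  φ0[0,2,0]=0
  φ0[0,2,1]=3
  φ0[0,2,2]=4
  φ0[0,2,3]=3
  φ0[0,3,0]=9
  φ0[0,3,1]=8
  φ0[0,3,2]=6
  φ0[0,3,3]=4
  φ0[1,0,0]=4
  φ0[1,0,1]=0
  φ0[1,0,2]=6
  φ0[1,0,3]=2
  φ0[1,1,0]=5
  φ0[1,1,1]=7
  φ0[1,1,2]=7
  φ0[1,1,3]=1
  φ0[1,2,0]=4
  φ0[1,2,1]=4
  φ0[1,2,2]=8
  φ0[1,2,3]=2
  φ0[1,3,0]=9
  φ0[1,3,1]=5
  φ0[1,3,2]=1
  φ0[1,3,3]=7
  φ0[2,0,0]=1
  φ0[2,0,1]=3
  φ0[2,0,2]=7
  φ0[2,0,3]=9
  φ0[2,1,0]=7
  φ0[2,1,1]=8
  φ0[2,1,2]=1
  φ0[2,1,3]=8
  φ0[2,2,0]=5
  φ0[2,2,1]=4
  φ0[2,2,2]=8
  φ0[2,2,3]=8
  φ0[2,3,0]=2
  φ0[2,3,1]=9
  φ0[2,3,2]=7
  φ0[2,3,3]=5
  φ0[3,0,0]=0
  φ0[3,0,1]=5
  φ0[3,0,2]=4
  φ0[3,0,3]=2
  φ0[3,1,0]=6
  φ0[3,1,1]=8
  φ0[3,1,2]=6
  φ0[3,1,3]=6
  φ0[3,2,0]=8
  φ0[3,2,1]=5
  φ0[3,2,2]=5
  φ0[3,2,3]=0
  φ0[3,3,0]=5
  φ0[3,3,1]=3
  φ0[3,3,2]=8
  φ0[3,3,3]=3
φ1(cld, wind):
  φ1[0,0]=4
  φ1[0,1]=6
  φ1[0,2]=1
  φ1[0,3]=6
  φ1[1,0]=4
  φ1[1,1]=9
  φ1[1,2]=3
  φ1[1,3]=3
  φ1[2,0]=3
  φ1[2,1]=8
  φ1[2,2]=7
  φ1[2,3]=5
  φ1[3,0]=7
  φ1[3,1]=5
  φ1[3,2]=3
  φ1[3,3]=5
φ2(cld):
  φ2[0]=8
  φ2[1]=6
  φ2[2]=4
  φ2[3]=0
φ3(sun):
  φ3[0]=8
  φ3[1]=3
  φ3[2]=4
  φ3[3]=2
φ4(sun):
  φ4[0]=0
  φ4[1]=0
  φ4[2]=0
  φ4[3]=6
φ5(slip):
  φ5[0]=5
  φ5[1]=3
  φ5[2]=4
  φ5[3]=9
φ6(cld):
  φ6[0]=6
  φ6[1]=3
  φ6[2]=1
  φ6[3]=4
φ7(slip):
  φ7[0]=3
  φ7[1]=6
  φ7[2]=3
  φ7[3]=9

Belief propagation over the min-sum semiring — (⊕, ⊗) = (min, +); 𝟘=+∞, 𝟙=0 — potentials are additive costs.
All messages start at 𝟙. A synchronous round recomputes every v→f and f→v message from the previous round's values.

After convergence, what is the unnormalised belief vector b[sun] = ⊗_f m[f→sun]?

b[sun] = [24, 18, 21, 27]

init: all messages = 𝟙 over 4 values
r1 m[φ0→sun] = [0, 0, 1, 0]
r1 m[φ0→cld] = [0, 1, 0, 1]
r1 m[φ0→slip] = [0, 0, 1, 0]
r1 m[φ1→cld] = [1, 3, 3, 3]
r1 m[φ1→wind] = [3, 5, 1, 3]
r1 m[φ2→cld] = [8, 6, 4, 0]
r1 m[φ3→sun] = [8, 3, 4, 2]
r1 m[φ4→sun] = [0, 0, 0, 6]
r1 m[φ5→slip] = [5, 3, 4, 9]
r1 m[φ6→cld] = [6, 3, 1, 4]
r1 m[φ7→slip] = [3, 6, 3, 9]
r1 m[sun→φ0] = [0, 0, 0, 0]
r1 m[sun→φ3] = [0, 0, 0, 0]
r1 m[sun→φ4] = [0, 0, 0, 0]
r1 m[cld→φ0] = [0, 0, 0, 0]
r1 m[cld→φ1] = [0, 0, 0, 0]
r1 m[cld→φ2] = [0, 0, 0, 0]
r1 m[cld→φ6] = [0, 0, 0, 0]
r1 m[slip→φ0] = [0, 0, 0, 0]
r1 m[slip→φ5] = [0, 0, 0, 0]
r1 m[slip→φ7] = [0, 0, 0, 0]
r1 m[wind→φ1] = [0, 0, 0, 0]
r2 m[φ0→sun] = [0, 0, 1, 0]
r2 m[φ0→cld] = [0, 1, 0, 1]
r2 m[φ0→slip] = [0, 0, 1, 0]
r2 m[φ1→cld] = [1, 3, 3, 3]
r2 m[φ1→wind] = [3, 5, 1, 3]
r2 m[φ2→cld] = [8, 6, 4, 0]
r2 m[φ3→sun] = [8, 3, 4, 2]
r2 m[φ4→sun] = [0, 0, 0, 6]
r2 m[φ5→slip] = [5, 3, 4, 9]
r2 m[φ6→cld] = [6, 3, 1, 4]
r2 m[φ7→slip] = [3, 6, 3, 9]
r2 m[sun→φ0] = [8, 3, 4, 8]
r2 m[sun→φ3] = [0, 0, 1, 6]
r2 m[sun→φ4] = [8, 3, 5, 2]
r2 m[cld→φ0] = [15, 12, 8, 7]
r2 m[cld→φ1] = [14, 10, 5, 5]
r2 m[cld→φ2] = [7, 7, 4, 8]
r2 m[cld→φ6] = [9, 10, 7, 4]
r2 m[slip→φ0] = [8, 9, 7, 18]
r2 m[slip→φ5] = [3, 6, 4, 9]
r2 m[slip→φ7] = [5, 3, 5, 9]
r2 m[wind→φ1] = [0, 0, 0, 0]
r3 m[φ0→sun] = [16, 15, 17, 19]
r3 m[φ0→cld] = [12, 12, 15, 11]
r3 m[φ0→slip] = [13, 15, 11, 13]
r3 m[φ1→cld] = [1, 3, 3, 3]
r3 m[φ1→wind] = [8, 10, 8, 10]
r3 m[φ2→cld] = [8, 6, 4, 0]
r3 m[φ3→sun] = [8, 3, 4, 2]
r3 m[φ4→sun] = [0, 0, 0, 6]
r3 m[φ5→slip] = [5, 3, 4, 9]
r3 m[φ6→cld] = [6, 3, 1, 4]
r3 m[φ7→slip] = [3, 6, 3, 9]
r3 m[sun→φ0] = [8, 3, 4, 8]
r3 m[sun→φ3] = [0, 0, 1, 6]
r3 m[sun→φ4] = [8, 3, 5, 2]
r3 m[cld→φ0] = [15, 12, 8, 7]
r3 m[cld→φ1] = [14, 10, 5, 5]
r3 m[cld→φ2] = [7, 7, 4, 8]
r3 m[cld→φ6] = [9, 10, 7, 4]
r3 m[slip→φ0] = [8, 9, 7, 18]
r3 m[slip→φ5] = [3, 6, 4, 9]
r3 m[slip→φ7] = [5, 3, 5, 9]
r3 m[wind→φ1] = [0, 0, 0, 0]
r4 m[φ0→sun] = [16, 15, 17, 19]
r4 m[φ0→cld] = [12, 12, 15, 11]
r4 m[φ0→slip] = [13, 15, 11, 13]
r4 m[φ1→cld] = [1, 3, 3, 3]
r4 m[φ1→wind] = [8, 10, 8, 10]
r4 m[φ2→cld] = [8, 6, 4, 0]
r4 m[φ3→sun] = [8, 3, 4, 2]
r4 m[φ4→sun] = [0, 0, 0, 6]
r4 m[φ5→slip] = [5, 3, 4, 9]
r4 m[φ6→cld] = [6, 3, 1, 4]
r4 m[φ7→slip] = [3, 6, 3, 9]
r4 m[sun→φ0] = [8, 3, 4, 8]
r4 m[sun→φ3] = [16, 15, 17, 25]
r4 m[sun→φ4] = [24, 18, 21, 21]
r4 m[cld→φ0] = [15, 12, 8, 7]
r4 m[cld→φ1] = [26, 21, 20, 15]
r4 m[cld→φ2] = [19, 18, 19, 18]
r4 m[cld→φ6] = [21, 21, 22, 14]
r4 m[slip→φ0] = [8, 9, 7, 18]
r4 m[slip→φ5] = [16, 21, 14, 22]
r4 m[slip→φ7] = [18, 18, 15, 22]
r4 m[wind→φ1] = [0, 0, 0, 0]
r5 m[φ0→sun] = [16, 15, 17, 19]
r5 m[φ0→cld] = [12, 12, 15, 11]
r5 m[φ0→slip] = [13, 15, 11, 13]
r5 m[φ1→cld] = [1, 3, 3, 3]
r5 m[φ1→wind] = [22, 20, 18, 20]
r5 m[φ2→cld] = [8, 6, 4, 0]
r5 m[φ3→sun] = [8, 3, 4, 2]
r5 m[φ4→sun] = [0, 0, 0, 6]
r5 m[φ5→slip] = [5, 3, 4, 9]
r5 m[φ6→cld] = [6, 3, 1, 4]
r5 m[φ7→slip] = [3, 6, 3, 9]
r5 m[sun→φ0] = [8, 3, 4, 8]
r5 m[sun→φ3] = [16, 15, 17, 25]
r5 m[sun→φ4] = [24, 18, 21, 21]
r5 m[cld→φ0] = [15, 12, 8, 7]
r5 m[cld→φ1] = [26, 21, 20, 15]
r5 m[cld→φ2] = [19, 18, 19, 18]
r5 m[cld→φ6] = [21, 21, 22, 14]
r5 m[slip→φ0] = [8, 9, 7, 18]
r5 m[slip→φ5] = [16, 21, 14, 22]
r5 m[slip→φ7] = [18, 18, 15, 22]
r5 m[wind→φ1] = [0, 0, 0, 0]
r6 m[φ0→sun] = [16, 15, 17, 19]
r6 m[φ0→cld] = [12, 12, 15, 11]
r6 m[φ0→slip] = [13, 15, 11, 13]
r6 m[φ1→cld] = [1, 3, 3, 3]
r6 m[φ1→wind] = [22, 20, 18, 20]
r6 m[φ2→cld] = [8, 6, 4, 0]
r6 m[φ3→sun] = [8, 3, 4, 2]
r6 m[φ4→sun] = [0, 0, 0, 6]
r6 m[φ5→slip] = [5, 3, 4, 9]
r6 m[φ6→cld] = [6, 3, 1, 4]
r6 m[φ7→slip] = [3, 6, 3, 9]
r6 m[sun→φ0] = [8, 3, 4, 8]
r6 m[sun→φ3] = [16, 15, 17, 25]
r6 m[sun→φ4] = [24, 18, 21, 21]
r6 m[cld→φ0] = [15, 12, 8, 7]
r6 m[cld→φ1] = [26, 21, 20, 15]
r6 m[cld→φ2] = [19, 18, 19, 18]
r6 m[cld→φ6] = [21, 21, 22, 14]
r6 m[slip→φ0] = [8, 9, 7, 18]
r6 m[slip→φ5] = [16, 21, 14, 22]
r6 m[slip→φ7] = [18, 18, 15, 22]
r6 m[wind→φ1] = [0, 0, 0, 0]
fixed point reached at round 6
b[sun] = ⊗ incoming = [24, 18, 21, 27]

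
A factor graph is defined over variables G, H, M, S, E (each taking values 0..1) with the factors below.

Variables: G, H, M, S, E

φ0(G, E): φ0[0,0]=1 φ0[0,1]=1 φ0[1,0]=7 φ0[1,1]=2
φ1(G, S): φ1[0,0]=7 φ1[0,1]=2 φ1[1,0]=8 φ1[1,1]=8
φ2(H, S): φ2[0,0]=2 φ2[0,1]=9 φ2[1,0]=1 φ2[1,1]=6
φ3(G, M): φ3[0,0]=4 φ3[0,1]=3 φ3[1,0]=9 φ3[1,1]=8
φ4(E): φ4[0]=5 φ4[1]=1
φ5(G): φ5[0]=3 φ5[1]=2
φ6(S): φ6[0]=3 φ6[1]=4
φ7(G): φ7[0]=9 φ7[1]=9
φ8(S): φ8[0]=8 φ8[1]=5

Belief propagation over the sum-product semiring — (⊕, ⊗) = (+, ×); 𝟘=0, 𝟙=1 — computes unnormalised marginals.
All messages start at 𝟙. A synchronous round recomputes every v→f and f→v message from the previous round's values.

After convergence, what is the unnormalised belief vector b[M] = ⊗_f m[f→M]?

b[M] = [18553536, 16392672]

init: all messages = 𝟙 over 2 values
r1 m[φ0→G] = [2, 9]
r1 m[φ0→E] = [8, 3]
r1 m[φ1→G] = [9, 16]
r1 m[φ1→S] = [15, 10]
r1 m[φ2→H] = [11, 7]
r1 m[φ2→S] = [3, 15]
r1 m[φ3→G] = [7, 17]
r1 m[φ3→M] = [13, 11]
r1 m[φ4→E] = [5, 1]
r1 m[φ5→G] = [3, 2]
r1 m[φ6→S] = [3, 4]
r1 m[φ7→G] = [9, 9]
r1 m[φ8→S] = [8, 5]
r1 m[G→φ0] = [1, 1]
r1 m[G→φ1] = [1, 1]
r1 m[G→φ3] = [1, 1]
r1 m[G→φ5] = [1, 1]
r1 m[G→φ7] = [1, 1]
r1 m[H→φ2] = [1, 1]
r1 m[M→φ3] = [1, 1]
r1 m[S→φ1] = [1, 1]
r1 m[S→φ2] = [1, 1]
r1 m[S→φ6] = [1, 1]
r1 m[S→φ8] = [1, 1]
r1 m[E→φ0] = [1, 1]
r1 m[E→φ4] = [1, 1]
r2 m[φ0→G] = [2, 9]
r2 m[φ0→E] = [8, 3]
r2 m[φ1→G] = [9, 16]
r2 m[φ1→S] = [15, 10]
r2 m[φ2→H] = [11, 7]
r2 m[φ2→S] = [3, 15]
r2 m[φ3→G] = [7, 17]
r2 m[φ3→M] = [13, 11]
r2 m[φ4→E] = [5, 1]
r2 m[φ5→G] = [3, 2]
r2 m[φ6→S] = [3, 4]
r2 m[φ7→G] = [9, 9]
r2 m[φ8→S] = [8, 5]
r2 m[G→φ0] = [1701, 4896]
r2 m[G→φ1] = [378, 2754]
r2 m[G→φ3] = [486, 2592]
r2 m[G→φ5] = [1134, 22032]
r2 m[G→φ7] = [378, 4896]
r2 m[H→φ2] = [1, 1]
r2 m[M→φ3] = [1, 1]
r2 m[S→φ1] = [72, 300]
r2 m[S→φ2] = [360, 200]
r2 m[S→φ6] = [360, 750]
r2 m[S→φ8] = [135, 600]
r2 m[E→φ0] = [5, 1]
r2 m[E→φ4] = [8, 3]
r3 m[φ0→G] = [6, 37]
r3 m[φ0→E] = [35973, 11493]
r3 m[φ1→G] = [1104, 2976]
r3 m[φ1→S] = [24678, 22788]
r3 m[φ2→H] = [2520, 1560]
r3 m[φ2→S] = [3, 15]
r3 m[φ3→G] = [7, 17]
r3 m[φ3→M] = [25272, 22194]
r3 m[φ4→E] = [5, 1]
r3 m[φ5→G] = [3, 2]
r3 m[φ6→S] = [3, 4]
r3 m[φ7→G] = [9, 9]
r3 m[φ8→S] = [8, 5]
r3 m[G→φ0] = [1701, 4896]
r3 m[G→φ1] = [378, 2754]
r3 m[G→φ3] = [486, 2592]
r3 m[G→φ5] = [1134, 22032]
r3 m[G→φ7] = [378, 4896]
r3 m[H→φ2] = [1, 1]
r3 m[M→φ3] = [1, 1]
r3 m[S→φ1] = [72, 300]
r3 m[S→φ2] = [360, 200]
r3 m[S→φ6] = [360, 750]
r3 m[S→φ8] = [135, 600]
r3 m[E→φ0] = [5, 1]
r3 m[E→φ4] = [8, 3]
r4 m[φ0→G] = [6, 37]
r4 m[φ0→E] = [35973, 11493]
r4 m[φ1→G] = [1104, 2976]
r4 m[φ1→S] = [24678, 22788]
r4 m[φ2→H] = [2520, 1560]
r4 m[φ2→S] = [3, 15]
r4 m[φ3→G] = [7, 17]
r4 m[φ3→M] = [25272, 22194]
r4 m[φ4→E] = [5, 1]
r4 m[φ5→G] = [3, 2]
r4 m[φ6→S] = [3, 4]
r4 m[φ7→G] = [9, 9]
r4 m[φ8→S] = [8, 5]
r4 m[G→φ0] = [208656, 910656]
r4 m[G→φ1] = [1134, 11322]
r4 m[G→φ3] = [178848, 1982016]
r4 m[G→φ5] = [417312, 16847136]
r4 m[G→φ7] = [139104, 3743808]
r4 m[H→φ2] = [1, 1]
r4 m[M→φ3] = [1, 1]
r4 m[S→φ1] = [72, 300]
r4 m[S→φ2] = [592272, 455760]
r4 m[S→φ6] = [592272, 1709100]
r4 m[S→φ8] = [222102, 1367280]
r4 m[E→φ0] = [5, 1]
r4 m[E→φ4] = [35973, 11493]
r5 m[φ0→G] = [6, 37]
r5 m[φ0→E] = [6583248, 2029968]
r5 m[φ1→G] = [1104, 2976]
r5 m[φ1→S] = [98514, 92844]
r5 m[φ2→H] = [5286384, 3326832]
r5 m[φ2→S] = [3, 15]
r5 m[φ3→G] = [7, 17]
r5 m[φ3→M] = [18553536, 16392672]
r5 m[φ4→E] = [5, 1]
r5 m[φ5→G] = [3, 2]
r5 m[φ6→S] = [3, 4]
r5 m[φ7→G] = [9, 9]
r5 m[φ8→S] = [8, 5]
r5 m[G→φ0] = [208656, 910656]
r5 m[G→φ1] = [1134, 11322]
r5 m[G→φ3] = [178848, 1982016]
r5 m[G→φ5] = [417312, 16847136]
r5 m[G→φ7] = [139104, 3743808]
r5 m[H→φ2] = [1, 1]
r5 m[M→φ3] = [1, 1]
r5 m[S→φ1] = [72, 300]
r5 m[S→φ2] = [592272, 455760]
r5 m[S→φ6] = [592272, 1709100]
r5 m[S→φ8] = [222102, 1367280]
r5 m[E→φ0] = [5, 1]
r5 m[E→φ4] = [35973, 11493]
r6 m[φ0→G] = [6, 37]
r6 m[φ0→E] = [6583248, 2029968]
r6 m[φ1→G] = [1104, 2976]
r6 m[φ1→S] = [98514, 92844]
r6 m[φ2→H] = [5286384, 3326832]
r6 m[φ2→S] = [3, 15]
r6 m[φ3→G] = [7, 17]
r6 m[φ3→M] = [18553536, 16392672]
r6 m[φ4→E] = [5, 1]
r6 m[φ5→G] = [3, 2]
r6 m[φ6→S] = [3, 4]
r6 m[φ7→G] = [9, 9]
r6 m[φ8→S] = [8, 5]
r6 m[G→φ0] = [208656, 910656]
r6 m[G→φ1] = [1134, 11322]
r6 m[G→φ3] = [178848, 1982016]
r6 m[G→φ5] = [417312, 16847136]
r6 m[G→φ7] = [139104, 3743808]
r6 m[H→φ2] = [1, 1]
r6 m[M→φ3] = [1, 1]
r6 m[S→φ1] = [72, 300]
r6 m[S→φ2] = [2364336, 1856880]
r6 m[S→φ6] = [2364336, 6963300]
r6 m[S→φ8] = [886626, 5570640]
r6 m[E→φ0] = [5, 1]
r6 m[E→φ4] = [6583248, 2029968]
r7 m[φ0→G] = [6, 37]
r7 m[φ0→E] = [6583248, 2029968]
r7 m[φ1→G] = [1104, 2976]
r7 m[φ1→S] = [98514, 92844]
r7 m[φ2→H] = [21440592, 13505616]
r7 m[φ2→S] = [3, 15]
r7 m[φ3→G] = [7, 17]
r7 m[φ3→M] = [18553536, 16392672]
r7 m[φ4→E] = [5, 1]
r7 m[φ5→G] = [3, 2]
r7 m[φ6→S] = [3, 4]
r7 m[φ7→G] = [9, 9]
r7 m[φ8→S] = [8, 5]
r7 m[G→φ0] = [208656, 910656]
r7 m[G→φ1] = [1134, 11322]
r7 m[G→φ3] = [178848, 1982016]
r7 m[G→φ5] = [417312, 16847136]
r7 m[G→φ7] = [139104, 3743808]
r7 m[H→φ2] = [1, 1]
r7 m[M→φ3] = [1, 1]
r7 m[S→φ1] = [72, 300]
r7 m[S→φ2] = [2364336, 1856880]
r7 m[S→φ6] = [2364336, 6963300]
r7 m[S→φ8] = [886626, 5570640]
r7 m[E→φ0] = [5, 1]
r7 m[E→φ4] = [6583248, 2029968]
r8 m[φ0→G] = [6, 37]
r8 m[φ0→E] = [6583248, 2029968]
r8 m[φ1→G] = [1104, 2976]
r8 m[φ1→S] = [98514, 92844]
r8 m[φ2→H] = [21440592, 13505616]
r8 m[φ2→S] = [3, 15]
r8 m[φ3→G] = [7, 17]
r8 m[φ3→M] = [18553536, 16392672]
r8 m[φ4→E] = [5, 1]
r8 m[φ5→G] = [3, 2]
r8 m[φ6→S] = [3, 4]
r8 m[φ7→G] = [9, 9]
r8 m[φ8→S] = [8, 5]
r8 m[G→φ0] = [208656, 910656]
r8 m[G→φ1] = [1134, 11322]
r8 m[G→φ3] = [178848, 1982016]
r8 m[G→φ5] = [417312, 16847136]
r8 m[G→φ7] = [139104, 3743808]
r8 m[H→φ2] = [1, 1]
r8 m[M→φ3] = [1, 1]
r8 m[S→φ1] = [72, 300]
r8 m[S→φ2] = [2364336, 1856880]
r8 m[S→φ6] = [2364336, 6963300]
r8 m[S→φ8] = [886626, 5570640]
r8 m[E→φ0] = [5, 1]
r8 m[E→φ4] = [6583248, 2029968]
fixed point reached at round 8
b[M] = ⊗ incoming = [18553536, 16392672]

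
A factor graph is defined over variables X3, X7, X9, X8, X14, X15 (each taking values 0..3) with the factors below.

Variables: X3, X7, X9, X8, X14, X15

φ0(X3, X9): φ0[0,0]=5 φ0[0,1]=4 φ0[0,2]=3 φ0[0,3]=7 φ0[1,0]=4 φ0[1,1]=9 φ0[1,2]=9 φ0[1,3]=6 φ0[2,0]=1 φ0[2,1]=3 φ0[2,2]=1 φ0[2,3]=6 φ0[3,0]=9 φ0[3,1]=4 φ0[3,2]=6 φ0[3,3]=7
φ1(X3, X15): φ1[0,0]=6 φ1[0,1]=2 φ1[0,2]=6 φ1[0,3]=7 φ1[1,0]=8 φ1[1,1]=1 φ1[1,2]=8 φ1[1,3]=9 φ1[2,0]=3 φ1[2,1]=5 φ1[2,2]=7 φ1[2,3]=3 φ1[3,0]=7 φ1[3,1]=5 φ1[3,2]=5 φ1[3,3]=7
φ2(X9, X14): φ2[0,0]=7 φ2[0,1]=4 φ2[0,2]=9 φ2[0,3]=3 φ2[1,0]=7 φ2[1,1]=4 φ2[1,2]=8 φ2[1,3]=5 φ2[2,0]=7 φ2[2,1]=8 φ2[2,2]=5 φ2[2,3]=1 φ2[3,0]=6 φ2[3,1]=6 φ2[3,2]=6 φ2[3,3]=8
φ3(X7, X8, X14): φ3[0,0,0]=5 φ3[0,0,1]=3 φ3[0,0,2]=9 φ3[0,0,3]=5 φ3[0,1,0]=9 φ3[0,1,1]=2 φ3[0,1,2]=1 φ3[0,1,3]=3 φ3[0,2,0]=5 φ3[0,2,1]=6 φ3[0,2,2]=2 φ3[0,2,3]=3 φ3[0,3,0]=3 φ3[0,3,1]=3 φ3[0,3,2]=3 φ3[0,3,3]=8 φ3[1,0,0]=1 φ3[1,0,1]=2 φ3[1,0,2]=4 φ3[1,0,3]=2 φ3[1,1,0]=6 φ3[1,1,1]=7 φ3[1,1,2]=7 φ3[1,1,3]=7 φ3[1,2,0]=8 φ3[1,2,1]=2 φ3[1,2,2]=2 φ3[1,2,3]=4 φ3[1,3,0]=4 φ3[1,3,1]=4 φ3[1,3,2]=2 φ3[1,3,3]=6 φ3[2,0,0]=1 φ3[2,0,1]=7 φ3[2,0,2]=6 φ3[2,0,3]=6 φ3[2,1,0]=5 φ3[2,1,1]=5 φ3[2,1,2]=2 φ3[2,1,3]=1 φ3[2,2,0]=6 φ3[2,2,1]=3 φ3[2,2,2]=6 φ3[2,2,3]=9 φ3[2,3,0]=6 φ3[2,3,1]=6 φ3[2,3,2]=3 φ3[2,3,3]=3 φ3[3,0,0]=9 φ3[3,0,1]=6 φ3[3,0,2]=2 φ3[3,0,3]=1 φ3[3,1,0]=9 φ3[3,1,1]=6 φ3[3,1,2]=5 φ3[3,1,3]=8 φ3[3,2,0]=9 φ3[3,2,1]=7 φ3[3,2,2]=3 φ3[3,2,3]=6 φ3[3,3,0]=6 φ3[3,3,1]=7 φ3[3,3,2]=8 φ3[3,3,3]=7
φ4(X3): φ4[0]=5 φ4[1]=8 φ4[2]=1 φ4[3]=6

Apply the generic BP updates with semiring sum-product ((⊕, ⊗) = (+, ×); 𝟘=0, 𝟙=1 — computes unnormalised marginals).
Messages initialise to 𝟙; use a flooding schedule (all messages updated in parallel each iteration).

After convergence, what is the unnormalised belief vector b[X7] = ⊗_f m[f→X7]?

init: all messages = 𝟙 over 4 values
r1 m[φ0→X3] = [19, 28, 11, 26]
r1 m[φ0→X9] = [19, 20, 19, 26]
r1 m[φ1→X3] = [21, 26, 18, 24]
r1 m[φ1→X15] = [24, 13, 26, 26]
r1 m[φ2→X9] = [23, 24, 21, 26]
r1 m[φ2→X14] = [27, 22, 28, 17]
r1 m[φ3→X7] = [70, 68, 75, 99]
r1 m[φ3→X8] = [69, 83, 81, 79]
r1 m[φ3→X14] = [92, 76, 65, 79]
r1 m[φ4→X3] = [5, 8, 1, 6]
r1 m[X3→φ0] = [1, 1, 1, 1]
r1 m[X3→φ1] = [1, 1, 1, 1]
r1 m[X3→φ4] = [1, 1, 1, 1]
r1 m[X7→φ3] = [1, 1, 1, 1]
r1 m[X9→φ0] = [1, 1, 1, 1]
r1 m[X9→φ2] = [1, 1, 1, 1]
r1 m[X8→φ3] = [1, 1, 1, 1]
r1 m[X14→φ2] = [1, 1, 1, 1]
r1 m[X14→φ3] = [1, 1, 1, 1]
r1 m[X15→φ1] = [1, 1, 1, 1]
r2 m[φ0→X3] = [19, 28, 11, 26]
r2 m[φ0→X9] = [19, 20, 19, 26]
r2 m[φ1→X3] = [21, 26, 18, 24]
r2 m[φ1→X15] = [24, 13, 26, 26]
r2 m[φ2→X9] = [23, 24, 21, 26]
r2 m[φ2→X14] = [27, 22, 28, 17]
r2 m[φ3→X7] = [70, 68, 75, 99]
r2 m[φ3→X8] = [69, 83, 81, 79]
r2 m[φ3→X14] = [92, 76, 65, 79]
r2 m[φ4→X3] = [5, 8, 1, 6]
r2 m[X3→φ0] = [105, 208, 18, 144]
r2 m[X3→φ1] = [95, 224, 11, 156]
r2 m[X3→φ4] = [399, 728, 198, 624]
r2 m[X7→φ3] = [1, 1, 1, 1]
r2 m[X9→φ0] = [23, 24, 21, 26]
r2 m[X9→φ2] = [19, 20, 19, 26]
r2 m[X8→φ3] = [1, 1, 1, 1]
r2 m[X14→φ2] = [92, 76, 65, 79]
r2 m[X14→φ3] = [27, 22, 28, 17]
r2 m[X15→φ1] = [1, 1, 1, 1]
r3 m[φ0→X3] = [456, 653, 272, 611]
r3 m[φ0→X9] = [2671, 2922, 3069, 3099]
r3 m[φ1→X3] = [21, 26, 18, 24]
r3 m[φ1→X15] = [3487, 1249, 3219, 3806]
r3 m[φ2→X9] = [1770, 1863, 1656, 2030]
r3 m[φ2→X14] = [562, 464, 582, 384]
r3 m[φ3→X7] = [1645, 1586, 1747, 2341]
r3 m[φ3→X8] = [1654, 1966, 1890, 1809]
r3 m[φ3→X14] = [92, 76, 65, 79]
r3 m[φ4→X3] = [5, 8, 1, 6]
r3 m[X3→φ0] = [105, 208, 18, 144]
r3 m[X3→φ1] = [95, 224, 11, 156]
r3 m[X3→φ4] = [399, 728, 198, 624]
r3 m[X7→φ3] = [1, 1, 1, 1]
r3 m[X9→φ0] = [23, 24, 21, 26]
r3 m[X9→φ2] = [19, 20, 19, 26]
r3 m[X8→φ3] = [1, 1, 1, 1]
r3 m[X14→φ2] = [92, 76, 65, 79]
r3 m[X14→φ3] = [27, 22, 28, 17]
r3 m[X15→φ1] = [1, 1, 1, 1]
r4 m[φ0→X3] = [456, 653, 272, 611]
r4 m[φ0→X9] = [2671, 2922, 3069, 3099]
r4 m[φ1→X3] = [21, 26, 18, 24]
r4 m[φ1→X15] = [3487, 1249, 3219, 3806]
r4 m[φ2→X9] = [1770, 1863, 1656, 2030]
r4 m[φ2→X14] = [562, 464, 582, 384]
r4 m[φ3→X7] = [1645, 1586, 1747, 2341]
r4 m[φ3→X8] = [1654, 1966, 1890, 1809]
r4 m[φ3→X14] = [92, 76, 65, 79]
r4 m[φ4→X3] = [5, 8, 1, 6]
r4 m[X3→φ0] = [105, 208, 18, 144]
r4 m[X3→φ1] = [2280, 5224, 272, 3666]
r4 m[X3→φ4] = [9576, 16978, 4896, 14664]
r4 m[X7→φ3] = [1, 1, 1, 1]
r4 m[X9→φ0] = [1770, 1863, 1656, 2030]
r4 m[X9→φ2] = [2671, 2922, 3069, 3099]
r4 m[X8→φ3] = [1, 1, 1, 1]
r4 m[X14→φ2] = [92, 76, 65, 79]
r4 m[X14→φ3] = [562, 464, 582, 384]
r4 m[X15→φ1] = [1, 1, 1, 1]
r5 m[φ0→X3] = [35480, 50931, 21195, 47528]
r5 m[φ0→X9] = [2671, 2922, 3069, 3099]
r5 m[φ1→X3] = [21, 26, 18, 24]
r5 m[φ1→X15] = [81950, 29474, 75706, 89454]
r5 m[φ2→X9] = [1770, 1863, 1656, 2030]
r5 m[φ2→X14] = [79228, 65518, 81354, 50484]
r5 m[φ3→X7] = [34886, 33664, 37050, 49534]
r5 m[φ3→X8] = [34942, 41604, 40102, 38486]
r5 m[φ3→X14] = [92, 76, 65, 79]
r5 m[φ4→X3] = [5, 8, 1, 6]
r5 m[X3→φ0] = [105, 208, 18, 144]
r5 m[X3→φ1] = [2280, 5224, 272, 3666]
r5 m[X3→φ4] = [9576, 16978, 4896, 14664]
r5 m[X7→φ3] = [1, 1, 1, 1]
r5 m[X9→φ0] = [1770, 1863, 1656, 2030]
r5 m[X9→φ2] = [2671, 2922, 3069, 3099]
r5 m[X8→φ3] = [1, 1, 1, 1]
r5 m[X14→φ2] = [92, 76, 65, 79]
r5 m[X14→φ3] = [562, 464, 582, 384]
r5 m[X15→φ1] = [1, 1, 1, 1]
r6 m[φ0→X3] = [35480, 50931, 21195, 47528]
r6 m[φ0→X9] = [2671, 2922, 3069, 3099]
r6 m[φ1→X3] = [21, 26, 18, 24]
r6 m[φ1→X15] = [81950, 29474, 75706, 89454]
r6 m[φ2→X9] = [1770, 1863, 1656, 2030]
r6 m[φ2→X14] = [79228, 65518, 81354, 50484]
r6 m[φ3→X7] = [34886, 33664, 37050, 49534]
r6 m[φ3→X8] = [34942, 41604, 40102, 38486]
r6 m[φ3→X14] = [92, 76, 65, 79]
r6 m[φ4→X3] = [5, 8, 1, 6]
r6 m[X3→φ0] = [105, 208, 18, 144]
r6 m[X3→φ1] = [177400, 407448, 21195, 285168]
r6 m[X3→φ4] = [745080, 1324206, 381510, 1140672]
r6 m[X7→φ3] = [1, 1, 1, 1]
r6 m[X9→φ0] = [1770, 1863, 1656, 2030]
r6 m[X9→φ2] = [2671, 2922, 3069, 3099]
r6 m[X8→φ3] = [1, 1, 1, 1]
r6 m[X14→φ2] = [92, 76, 65, 79]
r6 m[X14→φ3] = [79228, 65518, 81354, 50484]
r6 m[X15→φ1] = [1, 1, 1, 1]
r7 m[φ0→X3] = [35480, 50931, 21195, 47528]
r7 m[φ0→X9] = [2671, 2922, 3069, 3099]
r7 m[φ1→X3] = [21, 26, 18, 24]
r7 m[φ1→X15] = [6383745, 2294063, 5898189, 6968593]
r7 m[φ2→X9] = [1770, 1863, 1656, 2030]
r7 m[φ2→X14] = [79228, 65518, 81354, 50484]
r7 m[φ3→X7] = [4839774, 4667608, 5144196, 6893012]
r7 m[φ3→X8] = [4862182, 5787478, 5565958, 5328972]
r7 m[φ3→X14] = [92, 76, 65, 79]
r7 m[φ4→X3] = [5, 8, 1, 6]
r7 m[X3→φ0] = [105, 208, 18, 144]
r7 m[X3→φ1] = [177400, 407448, 21195, 285168]
r7 m[X3→φ4] = [745080, 1324206, 381510, 1140672]
r7 m[X7→φ3] = [1, 1, 1, 1]
r7 m[X9→φ0] = [1770, 1863, 1656, 2030]
r7 m[X9→φ2] = [2671, 2922, 3069, 3099]
r7 m[X8→φ3] = [1, 1, 1, 1]
r7 m[X14→φ2] = [92, 76, 65, 79]
r7 m[X14→φ3] = [79228, 65518, 81354, 50484]
r7 m[X15→φ1] = [1, 1, 1, 1]
r8 m[φ0→X3] = [35480, 50931, 21195, 47528]
r8 m[φ0→X9] = [2671, 2922, 3069, 3099]
r8 m[φ1→X3] = [21, 26, 18, 24]
r8 m[φ1→X15] = [6383745, 2294063, 5898189, 6968593]
r8 m[φ2→X9] = [1770, 1863, 1656, 2030]
r8 m[φ2→X14] = [79228, 65518, 81354, 50484]
r8 m[φ3→X7] = [4839774, 4667608, 5144196, 6893012]
r8 m[φ3→X8] = [4862182, 5787478, 5565958, 5328972]
r8 m[φ3→X14] = [92, 76, 65, 79]
r8 m[φ4→X3] = [5, 8, 1, 6]
r8 m[X3→φ0] = [105, 208, 18, 144]
r8 m[X3→φ1] = [177400, 407448, 21195, 285168]
r8 m[X3→φ4] = [745080, 1324206, 381510, 1140672]
r8 m[X7→φ3] = [1, 1, 1, 1]
r8 m[X9→φ0] = [1770, 1863, 1656, 2030]
r8 m[X9→φ2] = [2671, 2922, 3069, 3099]
r8 m[X8→φ3] = [1, 1, 1, 1]
r8 m[X14→φ2] = [92, 76, 65, 79]
r8 m[X14→φ3] = [79228, 65518, 81354, 50484]
r8 m[X15→φ1] = [1, 1, 1, 1]
fixed point reached at round 8
b[X7] = ⊗ incoming = [4839774, 4667608, 5144196, 6893012]

b[X7] = [4839774, 4667608, 5144196, 6893012]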